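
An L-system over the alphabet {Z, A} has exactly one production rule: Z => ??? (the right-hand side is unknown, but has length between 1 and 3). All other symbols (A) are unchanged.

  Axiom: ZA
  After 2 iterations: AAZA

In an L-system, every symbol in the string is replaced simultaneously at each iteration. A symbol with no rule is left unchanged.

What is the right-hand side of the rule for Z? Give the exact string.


Answer: AZ

Derivation:
Trying Z => AZ:
  Step 0: ZA
  Step 1: AZA
  Step 2: AAZA
Matches the given result.


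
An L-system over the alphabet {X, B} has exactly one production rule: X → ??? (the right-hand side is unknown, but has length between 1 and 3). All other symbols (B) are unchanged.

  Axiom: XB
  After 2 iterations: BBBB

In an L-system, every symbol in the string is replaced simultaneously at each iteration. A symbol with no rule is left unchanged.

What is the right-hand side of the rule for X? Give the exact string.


Trying X → BBB:
  Step 0: XB
  Step 1: BBBB
  Step 2: BBBB
Matches the given result.

Answer: BBB


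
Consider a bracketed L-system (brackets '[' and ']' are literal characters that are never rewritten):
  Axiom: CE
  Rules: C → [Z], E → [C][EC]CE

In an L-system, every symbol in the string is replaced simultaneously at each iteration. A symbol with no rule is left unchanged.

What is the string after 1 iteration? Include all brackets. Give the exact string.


Answer: [Z][C][EC]CE

Derivation:
Step 0: CE
Step 1: [Z][C][EC]CE


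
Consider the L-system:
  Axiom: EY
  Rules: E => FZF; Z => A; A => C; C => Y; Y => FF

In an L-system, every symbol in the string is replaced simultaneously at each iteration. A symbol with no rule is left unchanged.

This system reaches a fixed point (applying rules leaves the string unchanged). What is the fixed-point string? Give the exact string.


Step 0: EY
Step 1: FZFFF
Step 2: FAFFF
Step 3: FCFFF
Step 4: FYFFF
Step 5: FFFFFF
Step 6: FFFFFF  (unchanged — fixed point at step 5)

Answer: FFFFFF


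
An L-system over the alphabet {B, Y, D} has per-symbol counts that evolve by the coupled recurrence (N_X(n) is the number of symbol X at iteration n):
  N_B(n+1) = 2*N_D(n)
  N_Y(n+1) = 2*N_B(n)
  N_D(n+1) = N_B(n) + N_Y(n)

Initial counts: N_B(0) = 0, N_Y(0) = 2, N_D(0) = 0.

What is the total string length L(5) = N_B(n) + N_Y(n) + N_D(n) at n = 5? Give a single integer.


Answer: 40

Derivation:
Step 0: N_B=0, N_Y=2, N_D=0, L=2
Step 1: N_B=0, N_Y=0, N_D=2, L=2
Step 2: N_B=4, N_Y=0, N_D=0, L=4
Step 3: N_B=0, N_Y=8, N_D=4, L=12
Step 4: N_B=8, N_Y=0, N_D=8, L=16
Step 5: N_B=16, N_Y=16, N_D=8, L=40


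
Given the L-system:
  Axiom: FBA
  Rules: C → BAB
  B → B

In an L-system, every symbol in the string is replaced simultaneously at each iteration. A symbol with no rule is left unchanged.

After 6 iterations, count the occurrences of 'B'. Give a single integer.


Step 0: FBA  (1 'B')
Step 1: FBA  (1 'B')
Step 2: FBA  (1 'B')
Step 3: FBA  (1 'B')
Step 4: FBA  (1 'B')
Step 5: FBA  (1 'B')
Step 6: FBA  (1 'B')

Answer: 1


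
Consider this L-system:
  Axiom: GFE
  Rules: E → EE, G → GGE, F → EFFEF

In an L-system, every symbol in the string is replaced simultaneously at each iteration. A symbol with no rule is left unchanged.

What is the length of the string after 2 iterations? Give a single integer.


Answer: 31

Derivation:
Step 0: length = 3
Step 1: length = 10
Step 2: length = 31


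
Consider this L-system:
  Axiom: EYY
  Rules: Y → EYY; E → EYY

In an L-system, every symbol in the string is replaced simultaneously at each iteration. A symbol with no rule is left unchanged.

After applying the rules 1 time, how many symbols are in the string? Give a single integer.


Answer: 9

Derivation:
Step 0: length = 3
Step 1: length = 9


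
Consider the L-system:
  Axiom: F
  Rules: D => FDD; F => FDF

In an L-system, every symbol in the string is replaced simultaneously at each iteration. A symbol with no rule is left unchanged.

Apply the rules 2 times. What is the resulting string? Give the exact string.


Answer: FDFFDDFDF

Derivation:
Step 0: F
Step 1: FDF
Step 2: FDFFDDFDF


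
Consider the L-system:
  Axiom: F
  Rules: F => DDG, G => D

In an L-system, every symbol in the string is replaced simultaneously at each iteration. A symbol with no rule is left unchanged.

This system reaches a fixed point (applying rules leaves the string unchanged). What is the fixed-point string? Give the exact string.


Answer: DDD

Derivation:
Step 0: F
Step 1: DDG
Step 2: DDD
Step 3: DDD  (unchanged — fixed point at step 2)


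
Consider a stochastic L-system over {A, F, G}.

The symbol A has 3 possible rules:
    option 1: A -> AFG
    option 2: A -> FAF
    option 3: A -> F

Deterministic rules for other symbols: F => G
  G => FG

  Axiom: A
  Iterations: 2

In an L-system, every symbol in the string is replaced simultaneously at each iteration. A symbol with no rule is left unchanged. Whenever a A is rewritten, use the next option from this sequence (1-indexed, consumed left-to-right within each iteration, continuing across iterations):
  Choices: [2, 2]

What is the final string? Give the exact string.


Step 0: A
Step 1: FAF  (used choices [2])
Step 2: GFAFG  (used choices [2])

Answer: GFAFG


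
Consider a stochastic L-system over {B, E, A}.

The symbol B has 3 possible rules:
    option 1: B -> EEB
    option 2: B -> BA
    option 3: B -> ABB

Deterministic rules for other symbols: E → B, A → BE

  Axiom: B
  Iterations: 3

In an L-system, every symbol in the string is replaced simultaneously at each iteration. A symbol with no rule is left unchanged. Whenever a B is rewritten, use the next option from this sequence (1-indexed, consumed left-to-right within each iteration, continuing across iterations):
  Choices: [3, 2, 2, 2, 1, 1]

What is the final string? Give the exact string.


Step 0: B
Step 1: ABB  (used choices [3])
Step 2: BEBABA  (used choices [2, 2])
Step 3: BABEEBBEEEBBE  (used choices [2, 1, 1])

Answer: BABEEBBEEEBBE


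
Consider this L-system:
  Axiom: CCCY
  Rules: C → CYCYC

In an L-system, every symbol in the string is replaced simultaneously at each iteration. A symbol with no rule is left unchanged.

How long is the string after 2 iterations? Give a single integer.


Step 0: length = 4
Step 1: length = 16
Step 2: length = 52

Answer: 52


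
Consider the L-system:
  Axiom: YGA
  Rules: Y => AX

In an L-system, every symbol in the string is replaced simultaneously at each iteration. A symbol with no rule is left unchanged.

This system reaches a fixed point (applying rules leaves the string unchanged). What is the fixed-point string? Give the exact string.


Step 0: YGA
Step 1: AXGA
Step 2: AXGA  (unchanged — fixed point at step 1)

Answer: AXGA


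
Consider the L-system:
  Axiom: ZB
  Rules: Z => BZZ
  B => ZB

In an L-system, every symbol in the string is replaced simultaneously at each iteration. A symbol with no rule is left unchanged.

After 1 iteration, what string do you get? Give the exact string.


Step 0: ZB
Step 1: BZZZB

Answer: BZZZB


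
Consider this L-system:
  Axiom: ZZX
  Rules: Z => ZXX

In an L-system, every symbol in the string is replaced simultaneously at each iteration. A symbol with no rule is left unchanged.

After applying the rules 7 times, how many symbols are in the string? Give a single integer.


Step 0: length = 3
Step 1: length = 7
Step 2: length = 11
Step 3: length = 15
Step 4: length = 19
Step 5: length = 23
Step 6: length = 27
Step 7: length = 31

Answer: 31


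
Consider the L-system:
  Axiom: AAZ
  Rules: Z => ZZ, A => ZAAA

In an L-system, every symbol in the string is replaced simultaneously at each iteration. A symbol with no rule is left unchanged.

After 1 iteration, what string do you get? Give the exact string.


Step 0: AAZ
Step 1: ZAAAZAAAZZ

Answer: ZAAAZAAAZZ


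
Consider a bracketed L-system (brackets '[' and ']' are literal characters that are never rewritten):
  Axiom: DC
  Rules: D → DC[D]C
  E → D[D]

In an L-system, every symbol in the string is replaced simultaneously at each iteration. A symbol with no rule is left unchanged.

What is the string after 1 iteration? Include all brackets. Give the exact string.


Answer: DC[D]CC

Derivation:
Step 0: DC
Step 1: DC[D]CC


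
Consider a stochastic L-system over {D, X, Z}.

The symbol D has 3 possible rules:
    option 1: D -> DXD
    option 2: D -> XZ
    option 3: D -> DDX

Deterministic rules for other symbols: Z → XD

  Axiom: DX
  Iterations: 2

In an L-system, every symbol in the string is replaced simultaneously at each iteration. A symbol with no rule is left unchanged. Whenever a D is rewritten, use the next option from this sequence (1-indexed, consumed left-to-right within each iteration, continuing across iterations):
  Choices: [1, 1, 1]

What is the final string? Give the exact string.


Answer: DXDXDXDX

Derivation:
Step 0: DX
Step 1: DXDX  (used choices [1])
Step 2: DXDXDXDX  (used choices [1, 1])


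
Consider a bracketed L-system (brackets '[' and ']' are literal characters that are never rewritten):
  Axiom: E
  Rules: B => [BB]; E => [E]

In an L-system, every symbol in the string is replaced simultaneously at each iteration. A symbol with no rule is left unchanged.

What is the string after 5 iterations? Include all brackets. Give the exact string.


Step 0: E
Step 1: [E]
Step 2: [[E]]
Step 3: [[[E]]]
Step 4: [[[[E]]]]
Step 5: [[[[[E]]]]]

Answer: [[[[[E]]]]]


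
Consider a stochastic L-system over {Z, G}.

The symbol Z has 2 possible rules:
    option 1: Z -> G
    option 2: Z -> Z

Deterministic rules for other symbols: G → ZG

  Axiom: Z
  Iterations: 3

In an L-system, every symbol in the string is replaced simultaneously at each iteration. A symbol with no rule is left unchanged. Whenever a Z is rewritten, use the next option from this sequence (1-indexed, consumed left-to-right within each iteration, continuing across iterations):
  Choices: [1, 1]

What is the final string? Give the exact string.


Step 0: Z
Step 1: G  (used choices [1])
Step 2: ZG  (used choices [])
Step 3: GZG  (used choices [1])

Answer: GZG


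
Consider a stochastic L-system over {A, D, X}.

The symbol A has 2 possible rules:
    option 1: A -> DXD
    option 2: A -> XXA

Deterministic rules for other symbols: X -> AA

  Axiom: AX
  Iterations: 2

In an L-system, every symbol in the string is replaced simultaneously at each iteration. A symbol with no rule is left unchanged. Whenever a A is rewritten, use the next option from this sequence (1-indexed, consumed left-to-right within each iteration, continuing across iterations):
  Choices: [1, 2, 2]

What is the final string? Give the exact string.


Step 0: AX
Step 1: DXDAA  (used choices [1])
Step 2: DAADXXAXXA  (used choices [2, 2])

Answer: DAADXXAXXA


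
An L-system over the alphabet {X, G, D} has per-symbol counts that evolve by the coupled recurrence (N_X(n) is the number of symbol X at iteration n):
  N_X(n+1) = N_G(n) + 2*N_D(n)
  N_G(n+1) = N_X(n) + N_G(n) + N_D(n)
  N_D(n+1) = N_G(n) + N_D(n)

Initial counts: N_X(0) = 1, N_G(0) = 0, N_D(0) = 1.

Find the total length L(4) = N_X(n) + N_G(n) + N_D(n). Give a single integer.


Answer: 79

Derivation:
Step 0: N_X=1, N_G=0, N_D=1, L=2
Step 1: N_X=2, N_G=2, N_D=1, L=5
Step 2: N_X=4, N_G=5, N_D=3, L=12
Step 3: N_X=11, N_G=12, N_D=8, L=31
Step 4: N_X=28, N_G=31, N_D=20, L=79


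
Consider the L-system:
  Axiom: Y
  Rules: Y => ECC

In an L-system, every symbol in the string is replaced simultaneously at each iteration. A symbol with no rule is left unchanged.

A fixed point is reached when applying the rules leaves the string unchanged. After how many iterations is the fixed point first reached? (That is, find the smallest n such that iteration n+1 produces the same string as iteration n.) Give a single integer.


Answer: 1

Derivation:
Step 0: Y
Step 1: ECC
Step 2: ECC  (unchanged — fixed point at step 1)


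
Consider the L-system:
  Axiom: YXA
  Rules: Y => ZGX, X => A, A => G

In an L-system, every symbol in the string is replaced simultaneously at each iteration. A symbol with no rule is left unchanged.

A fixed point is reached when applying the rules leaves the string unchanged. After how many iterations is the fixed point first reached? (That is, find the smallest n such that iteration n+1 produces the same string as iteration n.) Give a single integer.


Step 0: YXA
Step 1: ZGXAG
Step 2: ZGAGG
Step 3: ZGGGG
Step 4: ZGGGG  (unchanged — fixed point at step 3)

Answer: 3


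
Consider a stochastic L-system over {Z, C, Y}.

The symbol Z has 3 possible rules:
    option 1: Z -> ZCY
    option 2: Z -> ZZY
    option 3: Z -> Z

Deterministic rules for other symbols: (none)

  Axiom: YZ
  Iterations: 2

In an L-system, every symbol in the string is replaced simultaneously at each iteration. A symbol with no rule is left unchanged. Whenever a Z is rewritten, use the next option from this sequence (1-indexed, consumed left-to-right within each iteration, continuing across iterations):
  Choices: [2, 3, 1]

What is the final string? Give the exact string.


Answer: YZZCYY

Derivation:
Step 0: YZ
Step 1: YZZY  (used choices [2])
Step 2: YZZCYY  (used choices [3, 1])


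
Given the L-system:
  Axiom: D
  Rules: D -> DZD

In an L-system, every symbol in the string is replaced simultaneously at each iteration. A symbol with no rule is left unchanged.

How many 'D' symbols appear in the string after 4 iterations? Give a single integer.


Step 0: D  (1 'D')
Step 1: DZD  (2 'D')
Step 2: DZDZDZD  (4 'D')
Step 3: DZDZDZDZDZDZDZD  (8 'D')
Step 4: DZDZDZDZDZDZDZDZDZDZDZDZDZDZDZD  (16 'D')

Answer: 16


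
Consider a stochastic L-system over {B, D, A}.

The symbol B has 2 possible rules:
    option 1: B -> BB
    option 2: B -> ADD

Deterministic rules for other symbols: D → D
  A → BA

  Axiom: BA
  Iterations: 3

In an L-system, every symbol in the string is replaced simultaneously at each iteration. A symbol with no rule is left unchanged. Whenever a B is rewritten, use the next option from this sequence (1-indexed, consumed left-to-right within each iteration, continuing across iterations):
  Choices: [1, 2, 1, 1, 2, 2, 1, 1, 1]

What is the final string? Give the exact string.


Answer: BADDADDADDBBBBBBBA

Derivation:
Step 0: BA
Step 1: BBBA  (used choices [1])
Step 2: ADDBBBBBA  (used choices [2, 1, 1])
Step 3: BADDADDADDBBBBBBBA  (used choices [2, 2, 1, 1, 1])


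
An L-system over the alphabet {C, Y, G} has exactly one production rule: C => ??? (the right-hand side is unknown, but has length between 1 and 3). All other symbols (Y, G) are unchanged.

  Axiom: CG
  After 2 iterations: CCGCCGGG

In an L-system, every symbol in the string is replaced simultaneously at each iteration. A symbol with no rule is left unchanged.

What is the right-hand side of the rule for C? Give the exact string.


Trying C => CCG:
  Step 0: CG
  Step 1: CCGG
  Step 2: CCGCCGGG
Matches the given result.

Answer: CCG


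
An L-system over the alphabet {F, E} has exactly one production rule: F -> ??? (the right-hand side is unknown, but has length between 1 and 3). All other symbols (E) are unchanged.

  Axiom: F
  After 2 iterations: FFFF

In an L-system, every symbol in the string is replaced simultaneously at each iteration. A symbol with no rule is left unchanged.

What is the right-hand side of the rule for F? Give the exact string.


Answer: FF

Derivation:
Trying F -> FF:
  Step 0: F
  Step 1: FF
  Step 2: FFFF
Matches the given result.


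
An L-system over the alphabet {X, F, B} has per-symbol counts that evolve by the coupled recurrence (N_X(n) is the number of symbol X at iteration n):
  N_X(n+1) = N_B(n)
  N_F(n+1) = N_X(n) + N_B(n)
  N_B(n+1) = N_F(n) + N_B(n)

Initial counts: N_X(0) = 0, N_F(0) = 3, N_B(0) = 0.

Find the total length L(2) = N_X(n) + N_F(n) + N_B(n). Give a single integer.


Answer: 9

Derivation:
Step 0: N_X=0, N_F=3, N_B=0, L=3
Step 1: N_X=0, N_F=0, N_B=3, L=3
Step 2: N_X=3, N_F=3, N_B=3, L=9


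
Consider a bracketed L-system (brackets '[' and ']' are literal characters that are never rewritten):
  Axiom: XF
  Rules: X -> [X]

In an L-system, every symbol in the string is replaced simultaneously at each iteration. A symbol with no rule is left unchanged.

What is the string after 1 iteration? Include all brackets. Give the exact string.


Step 0: XF
Step 1: [X]F

Answer: [X]F


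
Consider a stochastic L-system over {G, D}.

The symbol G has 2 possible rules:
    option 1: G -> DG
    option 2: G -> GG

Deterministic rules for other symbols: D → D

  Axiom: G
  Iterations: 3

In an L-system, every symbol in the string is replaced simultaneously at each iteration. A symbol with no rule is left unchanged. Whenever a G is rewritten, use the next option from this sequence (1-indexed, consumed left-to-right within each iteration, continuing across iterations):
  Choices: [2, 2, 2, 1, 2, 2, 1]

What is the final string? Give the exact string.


Answer: DGGGGGDG

Derivation:
Step 0: G
Step 1: GG  (used choices [2])
Step 2: GGGG  (used choices [2, 2])
Step 3: DGGGGGDG  (used choices [1, 2, 2, 1])


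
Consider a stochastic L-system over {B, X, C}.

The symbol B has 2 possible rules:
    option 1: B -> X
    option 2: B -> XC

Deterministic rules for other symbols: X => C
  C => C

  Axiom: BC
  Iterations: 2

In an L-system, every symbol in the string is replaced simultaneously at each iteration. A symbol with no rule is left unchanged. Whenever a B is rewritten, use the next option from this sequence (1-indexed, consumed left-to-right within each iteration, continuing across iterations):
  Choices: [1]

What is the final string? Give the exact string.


Answer: CC

Derivation:
Step 0: BC
Step 1: XC  (used choices [1])
Step 2: CC  (used choices [])


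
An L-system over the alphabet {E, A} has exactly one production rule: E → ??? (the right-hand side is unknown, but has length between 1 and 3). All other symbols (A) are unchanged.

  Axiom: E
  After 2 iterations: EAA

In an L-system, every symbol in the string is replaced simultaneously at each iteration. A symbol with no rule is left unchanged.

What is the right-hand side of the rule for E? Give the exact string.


Answer: EA

Derivation:
Trying E → EA:
  Step 0: E
  Step 1: EA
  Step 2: EAA
Matches the given result.


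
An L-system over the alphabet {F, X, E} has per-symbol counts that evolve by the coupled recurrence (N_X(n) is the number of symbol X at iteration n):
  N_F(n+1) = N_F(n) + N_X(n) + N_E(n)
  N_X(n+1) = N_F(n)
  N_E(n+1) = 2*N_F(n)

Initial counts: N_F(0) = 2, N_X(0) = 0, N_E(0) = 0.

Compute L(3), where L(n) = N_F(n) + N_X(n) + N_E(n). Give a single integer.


Step 0: N_F=2, N_X=0, N_E=0, L=2
Step 1: N_F=2, N_X=2, N_E=4, L=8
Step 2: N_F=8, N_X=2, N_E=4, L=14
Step 3: N_F=14, N_X=8, N_E=16, L=38

Answer: 38


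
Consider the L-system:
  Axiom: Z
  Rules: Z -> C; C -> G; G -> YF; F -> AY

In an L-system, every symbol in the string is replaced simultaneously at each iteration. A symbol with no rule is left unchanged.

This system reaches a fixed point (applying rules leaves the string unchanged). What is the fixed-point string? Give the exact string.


Answer: YAY

Derivation:
Step 0: Z
Step 1: C
Step 2: G
Step 3: YF
Step 4: YAY
Step 5: YAY  (unchanged — fixed point at step 4)


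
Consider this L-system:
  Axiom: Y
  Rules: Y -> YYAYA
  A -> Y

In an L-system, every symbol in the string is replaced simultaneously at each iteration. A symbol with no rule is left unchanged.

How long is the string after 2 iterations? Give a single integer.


Answer: 17

Derivation:
Step 0: length = 1
Step 1: length = 5
Step 2: length = 17


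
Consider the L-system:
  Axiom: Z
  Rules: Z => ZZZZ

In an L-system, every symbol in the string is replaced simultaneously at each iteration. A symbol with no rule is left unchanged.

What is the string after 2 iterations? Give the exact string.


Answer: ZZZZZZZZZZZZZZZZ

Derivation:
Step 0: Z
Step 1: ZZZZ
Step 2: ZZZZZZZZZZZZZZZZ


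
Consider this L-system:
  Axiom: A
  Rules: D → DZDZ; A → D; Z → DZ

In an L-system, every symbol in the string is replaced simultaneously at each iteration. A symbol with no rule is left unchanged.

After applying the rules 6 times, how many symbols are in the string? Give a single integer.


Answer: 324

Derivation:
Step 0: length = 1
Step 1: length = 1
Step 2: length = 4
Step 3: length = 12
Step 4: length = 36
Step 5: length = 108
Step 6: length = 324


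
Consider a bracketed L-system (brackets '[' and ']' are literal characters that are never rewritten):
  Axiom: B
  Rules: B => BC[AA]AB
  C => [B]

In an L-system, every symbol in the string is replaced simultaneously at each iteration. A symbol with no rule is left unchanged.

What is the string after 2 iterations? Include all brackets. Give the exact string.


Answer: BC[AA]AB[B][AA]ABC[AA]AB

Derivation:
Step 0: B
Step 1: BC[AA]AB
Step 2: BC[AA]AB[B][AA]ABC[AA]AB


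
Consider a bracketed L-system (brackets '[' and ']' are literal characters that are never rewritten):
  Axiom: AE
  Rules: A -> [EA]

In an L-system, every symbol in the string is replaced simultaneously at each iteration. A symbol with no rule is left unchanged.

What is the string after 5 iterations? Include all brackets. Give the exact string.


Answer: [E[E[E[E[EA]]]]]E

Derivation:
Step 0: AE
Step 1: [EA]E
Step 2: [E[EA]]E
Step 3: [E[E[EA]]]E
Step 4: [E[E[E[EA]]]]E
Step 5: [E[E[E[E[EA]]]]]E


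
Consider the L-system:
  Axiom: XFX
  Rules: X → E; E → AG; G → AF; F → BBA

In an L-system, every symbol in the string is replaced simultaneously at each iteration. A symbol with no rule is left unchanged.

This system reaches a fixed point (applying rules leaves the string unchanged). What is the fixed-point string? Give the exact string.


Step 0: XFX
Step 1: EBBAE
Step 2: AGBBAAG
Step 3: AAFBBAAAF
Step 4: AABBABBAAABBA
Step 5: AABBABBAAABBA  (unchanged — fixed point at step 4)

Answer: AABBABBAAABBA


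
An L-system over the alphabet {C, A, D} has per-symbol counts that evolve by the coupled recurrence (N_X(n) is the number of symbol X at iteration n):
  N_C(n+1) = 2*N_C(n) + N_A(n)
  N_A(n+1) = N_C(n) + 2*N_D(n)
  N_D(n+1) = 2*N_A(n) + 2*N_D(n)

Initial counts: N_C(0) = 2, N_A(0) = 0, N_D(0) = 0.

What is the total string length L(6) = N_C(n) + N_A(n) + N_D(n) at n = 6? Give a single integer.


Answer: 2162

Derivation:
Step 0: N_C=2, N_A=0, N_D=0, L=2
Step 1: N_C=4, N_A=2, N_D=0, L=6
Step 2: N_C=10, N_A=4, N_D=4, L=18
Step 3: N_C=24, N_A=18, N_D=16, L=58
Step 4: N_C=66, N_A=56, N_D=68, L=190
Step 5: N_C=188, N_A=202, N_D=248, L=638
Step 6: N_C=578, N_A=684, N_D=900, L=2162


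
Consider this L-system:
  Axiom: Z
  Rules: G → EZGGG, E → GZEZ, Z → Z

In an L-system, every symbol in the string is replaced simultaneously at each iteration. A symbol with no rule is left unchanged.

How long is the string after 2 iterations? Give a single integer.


Answer: 1

Derivation:
Step 0: length = 1
Step 1: length = 1
Step 2: length = 1


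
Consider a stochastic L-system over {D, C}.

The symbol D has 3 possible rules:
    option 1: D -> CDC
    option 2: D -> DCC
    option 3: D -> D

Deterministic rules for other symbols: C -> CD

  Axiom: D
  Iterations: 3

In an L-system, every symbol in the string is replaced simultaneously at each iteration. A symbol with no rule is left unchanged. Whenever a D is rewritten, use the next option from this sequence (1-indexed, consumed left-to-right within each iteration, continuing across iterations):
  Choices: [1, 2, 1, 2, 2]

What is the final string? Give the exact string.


Step 0: D
Step 1: CDC  (used choices [1])
Step 2: CDDCCCD  (used choices [2])
Step 3: CDCDCDCCCDCDCDDCC  (used choices [1, 2, 2])

Answer: CDCDCDCCCDCDCDDCC


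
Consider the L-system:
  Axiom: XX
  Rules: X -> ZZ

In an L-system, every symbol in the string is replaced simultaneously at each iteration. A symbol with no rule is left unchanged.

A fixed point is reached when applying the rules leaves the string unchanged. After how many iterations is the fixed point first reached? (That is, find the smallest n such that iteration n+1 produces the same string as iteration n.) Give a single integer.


Answer: 1

Derivation:
Step 0: XX
Step 1: ZZZZ
Step 2: ZZZZ  (unchanged — fixed point at step 1)


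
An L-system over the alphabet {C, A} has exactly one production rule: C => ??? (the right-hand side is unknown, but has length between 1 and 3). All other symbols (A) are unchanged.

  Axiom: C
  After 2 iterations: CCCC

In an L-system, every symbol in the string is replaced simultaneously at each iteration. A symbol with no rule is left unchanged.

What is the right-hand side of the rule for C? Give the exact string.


Answer: CC

Derivation:
Trying C => CC:
  Step 0: C
  Step 1: CC
  Step 2: CCCC
Matches the given result.


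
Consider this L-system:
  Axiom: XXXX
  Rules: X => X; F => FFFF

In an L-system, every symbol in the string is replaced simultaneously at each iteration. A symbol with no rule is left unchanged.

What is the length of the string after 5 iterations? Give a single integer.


Step 0: length = 4
Step 1: length = 4
Step 2: length = 4
Step 3: length = 4
Step 4: length = 4
Step 5: length = 4

Answer: 4


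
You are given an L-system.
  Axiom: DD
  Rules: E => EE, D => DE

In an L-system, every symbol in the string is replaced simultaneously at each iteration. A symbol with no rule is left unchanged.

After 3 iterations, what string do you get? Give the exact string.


Step 0: DD
Step 1: DEDE
Step 2: DEEEDEEE
Step 3: DEEEEEEEDEEEEEEE

Answer: DEEEEEEEDEEEEEEE


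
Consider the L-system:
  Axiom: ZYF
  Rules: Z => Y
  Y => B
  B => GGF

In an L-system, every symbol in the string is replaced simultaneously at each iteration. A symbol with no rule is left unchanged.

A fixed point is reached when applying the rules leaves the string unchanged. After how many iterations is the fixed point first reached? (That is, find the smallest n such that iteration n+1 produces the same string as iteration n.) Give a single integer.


Answer: 3

Derivation:
Step 0: ZYF
Step 1: YBF
Step 2: BGGFF
Step 3: GGFGGFF
Step 4: GGFGGFF  (unchanged — fixed point at step 3)


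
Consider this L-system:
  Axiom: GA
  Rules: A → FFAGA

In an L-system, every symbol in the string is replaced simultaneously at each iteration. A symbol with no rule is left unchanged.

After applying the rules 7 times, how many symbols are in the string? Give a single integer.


Step 0: length = 2
Step 1: length = 6
Step 2: length = 14
Step 3: length = 30
Step 4: length = 62
Step 5: length = 126
Step 6: length = 254
Step 7: length = 510

Answer: 510


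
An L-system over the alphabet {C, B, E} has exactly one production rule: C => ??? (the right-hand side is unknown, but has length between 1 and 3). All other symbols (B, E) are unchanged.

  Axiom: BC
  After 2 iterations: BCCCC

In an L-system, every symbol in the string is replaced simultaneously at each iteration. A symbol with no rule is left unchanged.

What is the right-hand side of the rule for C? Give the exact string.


Trying C => CC:
  Step 0: BC
  Step 1: BCC
  Step 2: BCCCC
Matches the given result.

Answer: CC


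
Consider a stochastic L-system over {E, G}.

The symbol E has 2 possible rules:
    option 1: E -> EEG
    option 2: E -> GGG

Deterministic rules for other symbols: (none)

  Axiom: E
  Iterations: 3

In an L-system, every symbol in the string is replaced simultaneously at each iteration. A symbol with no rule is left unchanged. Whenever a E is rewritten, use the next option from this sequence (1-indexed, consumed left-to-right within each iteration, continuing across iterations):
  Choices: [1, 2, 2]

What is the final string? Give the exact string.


Step 0: E
Step 1: EEG  (used choices [1])
Step 2: GGGGGGG  (used choices [2, 2])
Step 3: GGGGGGG  (used choices [])

Answer: GGGGGGG


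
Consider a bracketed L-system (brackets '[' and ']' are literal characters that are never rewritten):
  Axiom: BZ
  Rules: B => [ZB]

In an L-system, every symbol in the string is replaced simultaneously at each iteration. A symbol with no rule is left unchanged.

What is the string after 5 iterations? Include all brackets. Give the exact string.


Step 0: BZ
Step 1: [ZB]Z
Step 2: [Z[ZB]]Z
Step 3: [Z[Z[ZB]]]Z
Step 4: [Z[Z[Z[ZB]]]]Z
Step 5: [Z[Z[Z[Z[ZB]]]]]Z

Answer: [Z[Z[Z[Z[ZB]]]]]Z


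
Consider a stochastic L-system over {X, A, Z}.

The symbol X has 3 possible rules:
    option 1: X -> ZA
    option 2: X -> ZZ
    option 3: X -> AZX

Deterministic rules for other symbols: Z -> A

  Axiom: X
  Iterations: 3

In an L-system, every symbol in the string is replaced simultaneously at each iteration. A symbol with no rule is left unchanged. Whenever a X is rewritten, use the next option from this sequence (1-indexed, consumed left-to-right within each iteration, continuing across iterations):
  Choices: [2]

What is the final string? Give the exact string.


Step 0: X
Step 1: ZZ  (used choices [2])
Step 2: AA  (used choices [])
Step 3: AA  (used choices [])

Answer: AA


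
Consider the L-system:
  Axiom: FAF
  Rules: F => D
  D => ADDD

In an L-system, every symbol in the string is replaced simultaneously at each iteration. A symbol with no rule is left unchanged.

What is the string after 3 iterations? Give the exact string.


Step 0: FAF
Step 1: DAD
Step 2: ADDDAADDD
Step 3: AADDDADDDADDDAAADDDADDDADDD

Answer: AADDDADDDADDDAAADDDADDDADDD


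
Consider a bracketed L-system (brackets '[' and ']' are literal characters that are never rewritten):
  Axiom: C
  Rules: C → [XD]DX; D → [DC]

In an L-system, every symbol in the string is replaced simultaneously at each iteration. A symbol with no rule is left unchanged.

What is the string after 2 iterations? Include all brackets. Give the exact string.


Step 0: C
Step 1: [XD]DX
Step 2: [X[DC]][DC]X

Answer: [X[DC]][DC]X


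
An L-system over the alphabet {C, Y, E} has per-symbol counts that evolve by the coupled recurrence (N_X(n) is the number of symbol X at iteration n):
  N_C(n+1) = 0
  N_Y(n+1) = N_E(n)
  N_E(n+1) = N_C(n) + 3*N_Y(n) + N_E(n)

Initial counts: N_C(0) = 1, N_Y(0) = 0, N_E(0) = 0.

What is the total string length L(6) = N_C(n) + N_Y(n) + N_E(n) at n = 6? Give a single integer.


Answer: 59

Derivation:
Step 0: N_C=1, N_Y=0, N_E=0, L=1
Step 1: N_C=0, N_Y=0, N_E=1, L=1
Step 2: N_C=0, N_Y=1, N_E=1, L=2
Step 3: N_C=0, N_Y=1, N_E=4, L=5
Step 4: N_C=0, N_Y=4, N_E=7, L=11
Step 5: N_C=0, N_Y=7, N_E=19, L=26
Step 6: N_C=0, N_Y=19, N_E=40, L=59


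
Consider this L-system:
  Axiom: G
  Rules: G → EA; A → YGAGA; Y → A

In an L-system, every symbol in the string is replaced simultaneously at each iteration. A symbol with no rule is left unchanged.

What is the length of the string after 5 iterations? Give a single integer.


Answer: 142

Derivation:
Step 0: length = 1
Step 1: length = 2
Step 2: length = 6
Step 3: length = 16
Step 4: length = 48
Step 5: length = 142


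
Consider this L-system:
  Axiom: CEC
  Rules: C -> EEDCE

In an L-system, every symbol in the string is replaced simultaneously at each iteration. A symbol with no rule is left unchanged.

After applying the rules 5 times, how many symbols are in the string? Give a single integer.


Answer: 43

Derivation:
Step 0: length = 3
Step 1: length = 11
Step 2: length = 19
Step 3: length = 27
Step 4: length = 35
Step 5: length = 43


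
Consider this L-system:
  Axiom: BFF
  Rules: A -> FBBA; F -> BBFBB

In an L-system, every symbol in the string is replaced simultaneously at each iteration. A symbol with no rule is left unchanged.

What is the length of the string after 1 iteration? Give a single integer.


Step 0: length = 3
Step 1: length = 11

Answer: 11


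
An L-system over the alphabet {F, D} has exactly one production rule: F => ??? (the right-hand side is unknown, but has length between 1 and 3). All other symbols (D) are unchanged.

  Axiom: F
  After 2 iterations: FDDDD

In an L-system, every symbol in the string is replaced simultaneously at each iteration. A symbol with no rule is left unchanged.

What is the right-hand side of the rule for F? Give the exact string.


Answer: FDD

Derivation:
Trying F => FDD:
  Step 0: F
  Step 1: FDD
  Step 2: FDDDD
Matches the given result.


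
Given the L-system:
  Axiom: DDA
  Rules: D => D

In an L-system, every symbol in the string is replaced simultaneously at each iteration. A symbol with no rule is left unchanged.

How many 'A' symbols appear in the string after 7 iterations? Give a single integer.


Step 0: DDA  (1 'A')
Step 1: DDA  (1 'A')
Step 2: DDA  (1 'A')
Step 3: DDA  (1 'A')
Step 4: DDA  (1 'A')
Step 5: DDA  (1 'A')
Step 6: DDA  (1 'A')
Step 7: DDA  (1 'A')

Answer: 1


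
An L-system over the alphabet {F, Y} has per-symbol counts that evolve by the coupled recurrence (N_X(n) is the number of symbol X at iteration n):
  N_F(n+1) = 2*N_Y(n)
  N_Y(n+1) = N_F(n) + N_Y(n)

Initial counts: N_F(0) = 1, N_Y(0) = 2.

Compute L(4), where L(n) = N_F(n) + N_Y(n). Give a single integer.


Answer: 53

Derivation:
Step 0: N_F=1, N_Y=2, L=3
Step 1: N_F=4, N_Y=3, L=7
Step 2: N_F=6, N_Y=7, L=13
Step 3: N_F=14, N_Y=13, L=27
Step 4: N_F=26, N_Y=27, L=53


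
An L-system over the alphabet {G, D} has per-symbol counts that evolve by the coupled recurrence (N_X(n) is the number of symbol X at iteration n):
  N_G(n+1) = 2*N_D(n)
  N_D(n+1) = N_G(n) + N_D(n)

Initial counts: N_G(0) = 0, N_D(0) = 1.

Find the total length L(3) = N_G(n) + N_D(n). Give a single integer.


Step 0: N_G=0, N_D=1, L=1
Step 1: N_G=2, N_D=1, L=3
Step 2: N_G=2, N_D=3, L=5
Step 3: N_G=6, N_D=5, L=11

Answer: 11


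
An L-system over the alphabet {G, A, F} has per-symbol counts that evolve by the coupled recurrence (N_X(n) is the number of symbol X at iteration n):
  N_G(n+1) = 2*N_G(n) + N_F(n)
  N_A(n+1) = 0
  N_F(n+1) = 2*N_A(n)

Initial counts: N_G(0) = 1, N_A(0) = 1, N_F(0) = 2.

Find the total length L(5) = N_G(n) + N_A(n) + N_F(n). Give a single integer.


Step 0: N_G=1, N_A=1, N_F=2, L=4
Step 1: N_G=4, N_A=0, N_F=2, L=6
Step 2: N_G=10, N_A=0, N_F=0, L=10
Step 3: N_G=20, N_A=0, N_F=0, L=20
Step 4: N_G=40, N_A=0, N_F=0, L=40
Step 5: N_G=80, N_A=0, N_F=0, L=80

Answer: 80


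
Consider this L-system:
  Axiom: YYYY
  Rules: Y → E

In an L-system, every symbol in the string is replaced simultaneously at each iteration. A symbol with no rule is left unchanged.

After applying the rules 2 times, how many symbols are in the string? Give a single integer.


Step 0: length = 4
Step 1: length = 4
Step 2: length = 4

Answer: 4


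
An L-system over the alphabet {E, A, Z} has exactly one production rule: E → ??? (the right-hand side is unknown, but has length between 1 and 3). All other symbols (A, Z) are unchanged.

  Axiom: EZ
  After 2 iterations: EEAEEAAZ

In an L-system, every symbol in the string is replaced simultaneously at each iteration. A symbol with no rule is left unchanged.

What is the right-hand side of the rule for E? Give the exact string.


Trying E → EEA:
  Step 0: EZ
  Step 1: EEAZ
  Step 2: EEAEEAAZ
Matches the given result.

Answer: EEA


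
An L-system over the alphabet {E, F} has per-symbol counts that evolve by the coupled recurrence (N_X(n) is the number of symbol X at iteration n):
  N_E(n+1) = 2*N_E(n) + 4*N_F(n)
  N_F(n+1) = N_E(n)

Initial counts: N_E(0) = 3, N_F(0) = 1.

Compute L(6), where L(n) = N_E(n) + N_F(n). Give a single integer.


Step 0: N_E=3, N_F=1, L=4
Step 1: N_E=10, N_F=3, L=13
Step 2: N_E=32, N_F=10, L=42
Step 3: N_E=104, N_F=32, L=136
Step 4: N_E=336, N_F=104, L=440
Step 5: N_E=1088, N_F=336, L=1424
Step 6: N_E=3520, N_F=1088, L=4608

Answer: 4608


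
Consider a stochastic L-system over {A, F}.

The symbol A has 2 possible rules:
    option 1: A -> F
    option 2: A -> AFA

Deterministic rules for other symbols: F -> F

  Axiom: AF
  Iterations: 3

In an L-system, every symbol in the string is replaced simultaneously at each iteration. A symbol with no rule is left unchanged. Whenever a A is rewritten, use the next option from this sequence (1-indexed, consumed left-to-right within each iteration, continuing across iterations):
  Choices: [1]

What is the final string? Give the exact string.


Answer: FF

Derivation:
Step 0: AF
Step 1: FF  (used choices [1])
Step 2: FF  (used choices [])
Step 3: FF  (used choices [])


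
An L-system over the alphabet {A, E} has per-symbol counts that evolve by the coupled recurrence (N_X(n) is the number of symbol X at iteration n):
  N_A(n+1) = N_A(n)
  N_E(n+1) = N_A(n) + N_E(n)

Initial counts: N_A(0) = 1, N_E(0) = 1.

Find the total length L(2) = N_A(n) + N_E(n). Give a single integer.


Step 0: N_A=1, N_E=1, L=2
Step 1: N_A=1, N_E=2, L=3
Step 2: N_A=1, N_E=3, L=4

Answer: 4


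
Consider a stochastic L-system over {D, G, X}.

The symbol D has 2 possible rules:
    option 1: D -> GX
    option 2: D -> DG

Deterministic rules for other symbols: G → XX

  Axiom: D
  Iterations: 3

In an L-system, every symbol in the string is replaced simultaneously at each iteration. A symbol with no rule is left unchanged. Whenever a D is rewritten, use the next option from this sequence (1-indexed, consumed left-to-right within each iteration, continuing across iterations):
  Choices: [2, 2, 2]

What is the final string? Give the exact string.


Step 0: D
Step 1: DG  (used choices [2])
Step 2: DGXX  (used choices [2])
Step 3: DGXXXX  (used choices [2])

Answer: DGXXXX


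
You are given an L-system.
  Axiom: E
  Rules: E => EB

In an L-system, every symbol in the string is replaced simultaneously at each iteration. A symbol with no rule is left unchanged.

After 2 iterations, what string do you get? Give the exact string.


Answer: EBB

Derivation:
Step 0: E
Step 1: EB
Step 2: EBB


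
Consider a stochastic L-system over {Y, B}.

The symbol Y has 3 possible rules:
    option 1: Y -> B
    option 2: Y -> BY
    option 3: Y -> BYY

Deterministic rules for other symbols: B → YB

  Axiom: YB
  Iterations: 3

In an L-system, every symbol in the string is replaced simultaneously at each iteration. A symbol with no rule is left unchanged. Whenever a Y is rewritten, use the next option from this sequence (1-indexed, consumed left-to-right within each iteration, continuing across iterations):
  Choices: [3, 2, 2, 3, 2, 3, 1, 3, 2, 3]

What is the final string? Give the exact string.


Answer: BYYBYBBYYYBBYBBYYBYBYYYB

Derivation:
Step 0: YB
Step 1: BYYYB  (used choices [3])
Step 2: YBBYBYBYYYB  (used choices [2, 2, 3])
Step 3: BYYBYBBYYYBBYBBYYBYBYYYB  (used choices [2, 3, 1, 3, 2, 3])


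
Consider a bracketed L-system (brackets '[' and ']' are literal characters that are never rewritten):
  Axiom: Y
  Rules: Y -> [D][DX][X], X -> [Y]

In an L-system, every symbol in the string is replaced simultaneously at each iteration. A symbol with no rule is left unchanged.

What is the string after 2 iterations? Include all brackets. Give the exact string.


Step 0: Y
Step 1: [D][DX][X]
Step 2: [D][D[Y]][[Y]]

Answer: [D][D[Y]][[Y]]


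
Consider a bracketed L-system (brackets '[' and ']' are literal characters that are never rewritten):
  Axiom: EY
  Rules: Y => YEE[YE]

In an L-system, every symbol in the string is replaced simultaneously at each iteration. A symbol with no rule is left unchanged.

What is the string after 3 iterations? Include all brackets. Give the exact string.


Answer: EYEE[YE]EE[YEE[YE]E]EE[YEE[YE]EE[YEE[YE]E]E]

Derivation:
Step 0: EY
Step 1: EYEE[YE]
Step 2: EYEE[YE]EE[YEE[YE]E]
Step 3: EYEE[YE]EE[YEE[YE]E]EE[YEE[YE]EE[YEE[YE]E]E]


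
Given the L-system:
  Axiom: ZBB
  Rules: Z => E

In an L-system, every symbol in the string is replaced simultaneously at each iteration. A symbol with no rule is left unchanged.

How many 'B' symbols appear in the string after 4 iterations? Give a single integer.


Step 0: ZBB  (2 'B')
Step 1: EBB  (2 'B')
Step 2: EBB  (2 'B')
Step 3: EBB  (2 'B')
Step 4: EBB  (2 'B')

Answer: 2
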